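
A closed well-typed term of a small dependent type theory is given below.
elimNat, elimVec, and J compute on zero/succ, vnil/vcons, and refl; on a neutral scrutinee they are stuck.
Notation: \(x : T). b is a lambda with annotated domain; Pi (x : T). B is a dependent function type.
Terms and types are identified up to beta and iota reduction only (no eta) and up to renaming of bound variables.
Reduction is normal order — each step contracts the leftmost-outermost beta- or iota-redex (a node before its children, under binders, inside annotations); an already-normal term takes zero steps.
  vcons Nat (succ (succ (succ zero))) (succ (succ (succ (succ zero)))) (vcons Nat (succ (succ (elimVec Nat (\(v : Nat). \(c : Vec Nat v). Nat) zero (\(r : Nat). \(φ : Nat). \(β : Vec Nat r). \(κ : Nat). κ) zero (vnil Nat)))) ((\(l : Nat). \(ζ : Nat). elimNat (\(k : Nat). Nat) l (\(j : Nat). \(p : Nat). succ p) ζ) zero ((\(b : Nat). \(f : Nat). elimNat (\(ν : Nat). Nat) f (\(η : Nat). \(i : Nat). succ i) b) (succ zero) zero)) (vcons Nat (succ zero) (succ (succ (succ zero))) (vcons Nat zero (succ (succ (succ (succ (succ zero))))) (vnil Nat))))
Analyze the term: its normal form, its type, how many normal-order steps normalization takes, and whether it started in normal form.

resulting normal form:
  vcons Nat (succ (succ (succ zero))) (succ (succ (succ (succ zero)))) (vcons Nat (succ (succ zero)) (succ zero) (vcons Nat (succ zero) (succ (succ (succ zero))) (vcons Nat zero (succ (succ (succ (succ (succ zero))))) (vnil Nat))))
the term's type:
  Vec Nat (succ (succ (succ (succ zero))))
normal-order step count: 13
already normal: no
first contracted redex: an elimVec iota-redex


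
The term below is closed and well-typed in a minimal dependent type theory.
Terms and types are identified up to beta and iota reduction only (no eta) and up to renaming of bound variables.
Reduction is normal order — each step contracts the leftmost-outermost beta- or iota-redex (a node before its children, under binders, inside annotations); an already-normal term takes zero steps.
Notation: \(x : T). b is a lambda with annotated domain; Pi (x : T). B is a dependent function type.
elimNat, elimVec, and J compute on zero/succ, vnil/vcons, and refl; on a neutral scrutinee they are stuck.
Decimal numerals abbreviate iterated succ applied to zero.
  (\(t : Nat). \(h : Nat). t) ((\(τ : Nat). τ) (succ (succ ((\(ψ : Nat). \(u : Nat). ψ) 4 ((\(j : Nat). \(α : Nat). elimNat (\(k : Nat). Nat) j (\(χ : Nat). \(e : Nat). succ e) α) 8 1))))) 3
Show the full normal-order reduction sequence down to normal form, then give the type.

reduction (normal order):
  (\(t : Nat). \(h : Nat). t) ((\(τ : Nat). τ) (succ (succ ((\(ψ : Nat). \(u : Nat). ψ) 4 ((\(j : Nat). \(α : Nat). elimNat (\(k : Nat). Nat) j (\(χ : Nat). \(e : Nat). succ e) α) 8 1))))) 3
  ~> (\(t : Nat). (\(h : Nat). h) (succ (succ ((\(τ : Nat). \(ψ : Nat). τ) 4 ((\(u : Nat). \(j : Nat). elimNat (\(α : Nat). Nat) u (\(k : Nat). \(χ : Nat). succ χ) j) 8 1))))) 3
  ~> (\(t : Nat). t) (succ (succ ((\(h : Nat). \(τ : Nat). h) 4 ((\(ψ : Nat). \(u : Nat). elimNat (\(j : Nat). Nat) ψ (\(α : Nat). \(k : Nat). succ k) u) 8 1))))
  ~> succ (succ ((\(t : Nat). \(h : Nat). t) 4 ((\(τ : Nat). \(ψ : Nat). elimNat (\(u : Nat). Nat) τ (\(j : Nat). \(α : Nat). succ α) ψ) 8 1)))
  ~> succ (succ ((\(t : Nat). 4) ((\(h : Nat). \(τ : Nat). elimNat (\(ψ : Nat). Nat) h (\(u : Nat). \(j : Nat). succ j) τ) 8 1)))
  ~> 6
type:
  Nat


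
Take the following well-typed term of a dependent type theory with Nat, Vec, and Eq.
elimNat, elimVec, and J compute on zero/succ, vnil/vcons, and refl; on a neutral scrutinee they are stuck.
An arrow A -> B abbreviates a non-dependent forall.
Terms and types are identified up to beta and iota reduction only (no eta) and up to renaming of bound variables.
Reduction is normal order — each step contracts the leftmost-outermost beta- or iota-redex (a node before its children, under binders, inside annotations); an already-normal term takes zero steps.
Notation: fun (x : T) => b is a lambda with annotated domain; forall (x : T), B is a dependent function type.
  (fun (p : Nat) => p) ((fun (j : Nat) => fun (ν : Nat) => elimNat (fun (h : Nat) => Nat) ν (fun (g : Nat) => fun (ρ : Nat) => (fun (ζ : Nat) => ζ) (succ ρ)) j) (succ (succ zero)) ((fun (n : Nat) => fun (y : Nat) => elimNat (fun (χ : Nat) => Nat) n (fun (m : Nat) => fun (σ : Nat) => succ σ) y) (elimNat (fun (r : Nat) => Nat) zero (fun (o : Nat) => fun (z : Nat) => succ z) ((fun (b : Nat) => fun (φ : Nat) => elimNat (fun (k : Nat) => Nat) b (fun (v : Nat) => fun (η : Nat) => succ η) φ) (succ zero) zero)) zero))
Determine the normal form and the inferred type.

normal form:
  succ (succ (succ zero))
the term's type:
  Nat


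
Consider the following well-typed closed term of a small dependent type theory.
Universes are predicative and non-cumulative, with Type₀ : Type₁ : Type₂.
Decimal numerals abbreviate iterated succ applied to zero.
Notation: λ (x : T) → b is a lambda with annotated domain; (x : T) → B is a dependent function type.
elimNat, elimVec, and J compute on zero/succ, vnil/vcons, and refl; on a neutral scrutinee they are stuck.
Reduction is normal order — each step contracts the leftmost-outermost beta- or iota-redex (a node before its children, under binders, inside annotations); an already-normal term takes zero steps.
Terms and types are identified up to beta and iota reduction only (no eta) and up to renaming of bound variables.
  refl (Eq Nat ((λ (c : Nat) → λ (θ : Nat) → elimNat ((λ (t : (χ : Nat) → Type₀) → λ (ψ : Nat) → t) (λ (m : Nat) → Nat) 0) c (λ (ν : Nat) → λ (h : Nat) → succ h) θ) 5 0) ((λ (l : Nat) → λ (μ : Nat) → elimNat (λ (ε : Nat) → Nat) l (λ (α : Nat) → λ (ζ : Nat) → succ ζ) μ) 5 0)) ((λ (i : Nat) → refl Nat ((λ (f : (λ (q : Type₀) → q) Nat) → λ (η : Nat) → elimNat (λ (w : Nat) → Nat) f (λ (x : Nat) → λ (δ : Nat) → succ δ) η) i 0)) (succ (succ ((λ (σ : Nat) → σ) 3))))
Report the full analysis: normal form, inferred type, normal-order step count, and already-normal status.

reduced normal form:
  refl (Eq Nat 5 5) (refl Nat 5)
the term's type:
  Eq (Eq Nat 5 5) (refl Nat 5) (refl Nat 5)
reduction steps (normal order): 11
started in normal form: no
first contracted redex: a beta-redex


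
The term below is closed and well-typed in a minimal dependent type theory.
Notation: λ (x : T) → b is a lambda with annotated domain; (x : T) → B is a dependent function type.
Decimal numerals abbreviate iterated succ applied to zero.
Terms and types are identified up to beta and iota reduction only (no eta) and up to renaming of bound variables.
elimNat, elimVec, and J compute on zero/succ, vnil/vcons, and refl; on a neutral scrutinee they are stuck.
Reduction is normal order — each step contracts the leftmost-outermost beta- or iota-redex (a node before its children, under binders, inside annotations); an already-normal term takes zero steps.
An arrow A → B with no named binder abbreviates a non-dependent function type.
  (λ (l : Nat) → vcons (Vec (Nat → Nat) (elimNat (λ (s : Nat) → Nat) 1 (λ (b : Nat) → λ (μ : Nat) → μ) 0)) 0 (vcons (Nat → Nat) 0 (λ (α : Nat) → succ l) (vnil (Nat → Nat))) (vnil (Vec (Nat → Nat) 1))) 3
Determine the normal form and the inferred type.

normal form:
  vcons (Vec (Nat → Nat) 1) 0 (vcons (Nat → Nat) 0 (λ (l : Nat) → 4) (vnil (Nat → Nat))) (vnil (Vec (Nat → Nat) 1))
inferred type:
  Vec (Vec (Nat → Nat) 1) 1
observation: the term reaches its normal form after 2 normal-order steps.


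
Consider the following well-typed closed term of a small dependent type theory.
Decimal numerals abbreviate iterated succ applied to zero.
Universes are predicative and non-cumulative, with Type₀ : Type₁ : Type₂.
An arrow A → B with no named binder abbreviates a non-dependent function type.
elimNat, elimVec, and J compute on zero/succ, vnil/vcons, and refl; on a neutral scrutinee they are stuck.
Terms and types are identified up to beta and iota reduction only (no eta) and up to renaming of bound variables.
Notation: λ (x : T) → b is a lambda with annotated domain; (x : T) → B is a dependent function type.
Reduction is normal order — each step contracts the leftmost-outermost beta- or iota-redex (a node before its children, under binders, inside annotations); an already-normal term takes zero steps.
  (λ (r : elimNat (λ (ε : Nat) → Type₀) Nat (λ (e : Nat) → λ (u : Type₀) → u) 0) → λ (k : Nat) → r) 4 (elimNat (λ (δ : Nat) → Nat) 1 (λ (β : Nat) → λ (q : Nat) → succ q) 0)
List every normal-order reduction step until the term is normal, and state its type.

normal-order reduction:
  (λ (r : elimNat (λ (ε : Nat) → Type₀) Nat (λ (e : Nat) → λ (u : Type₀) → u) 0) → λ (k : Nat) → r) 4 (elimNat (λ (δ : Nat) → Nat) 1 (λ (β : Nat) → λ (q : Nat) → succ q) 0)
  ~> (λ (r : Nat) → 4) (elimNat (λ (ε : Nat) → Nat) 1 (λ (e : Nat) → λ (u : Nat) → succ u) 0)
  ~> 4
type:
  Nat


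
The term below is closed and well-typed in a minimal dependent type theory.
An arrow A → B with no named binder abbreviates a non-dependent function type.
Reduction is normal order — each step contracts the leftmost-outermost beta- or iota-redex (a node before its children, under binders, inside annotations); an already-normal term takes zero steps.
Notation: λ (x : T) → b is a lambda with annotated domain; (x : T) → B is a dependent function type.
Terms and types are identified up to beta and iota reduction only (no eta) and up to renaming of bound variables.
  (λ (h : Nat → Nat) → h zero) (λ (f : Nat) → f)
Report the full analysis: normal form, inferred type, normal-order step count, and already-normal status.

resulting normal form:
  zero
type:
  Nat
reduction steps (normal order): 2
started in normal form: no
first contracted redex: a beta-redex


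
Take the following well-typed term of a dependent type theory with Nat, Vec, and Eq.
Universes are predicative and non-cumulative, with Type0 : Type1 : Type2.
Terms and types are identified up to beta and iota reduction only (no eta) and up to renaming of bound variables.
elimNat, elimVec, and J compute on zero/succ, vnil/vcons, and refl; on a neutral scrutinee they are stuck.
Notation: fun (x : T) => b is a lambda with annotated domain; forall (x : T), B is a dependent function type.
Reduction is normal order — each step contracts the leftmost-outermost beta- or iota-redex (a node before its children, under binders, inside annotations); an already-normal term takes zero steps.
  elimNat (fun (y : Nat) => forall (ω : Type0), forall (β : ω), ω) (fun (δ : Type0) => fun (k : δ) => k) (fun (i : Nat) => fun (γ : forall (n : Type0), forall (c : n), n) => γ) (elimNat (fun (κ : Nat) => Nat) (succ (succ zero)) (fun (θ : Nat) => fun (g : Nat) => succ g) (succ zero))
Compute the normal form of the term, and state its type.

resulting normal form:
  fun (y : Type0) => fun (ω : y) => ω
type:
  forall (y : Type0), forall (ω : y), y
observation: 14 normal-order steps normalize the term, beginning with an elimNat iota-redex.


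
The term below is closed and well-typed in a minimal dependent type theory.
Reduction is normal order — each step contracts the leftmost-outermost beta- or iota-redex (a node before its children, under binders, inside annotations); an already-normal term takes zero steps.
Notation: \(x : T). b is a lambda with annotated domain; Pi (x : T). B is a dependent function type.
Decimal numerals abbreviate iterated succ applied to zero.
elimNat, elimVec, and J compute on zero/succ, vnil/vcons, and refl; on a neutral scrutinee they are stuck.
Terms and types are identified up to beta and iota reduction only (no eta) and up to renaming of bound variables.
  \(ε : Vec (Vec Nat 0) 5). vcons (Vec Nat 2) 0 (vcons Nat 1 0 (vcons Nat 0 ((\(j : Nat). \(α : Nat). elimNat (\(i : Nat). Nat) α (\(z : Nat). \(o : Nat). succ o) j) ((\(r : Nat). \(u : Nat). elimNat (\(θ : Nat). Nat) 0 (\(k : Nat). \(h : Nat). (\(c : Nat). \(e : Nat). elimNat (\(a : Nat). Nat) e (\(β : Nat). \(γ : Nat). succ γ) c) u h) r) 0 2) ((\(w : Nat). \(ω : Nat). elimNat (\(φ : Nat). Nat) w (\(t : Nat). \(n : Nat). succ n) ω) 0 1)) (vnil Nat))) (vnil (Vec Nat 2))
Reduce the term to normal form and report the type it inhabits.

reduced normal form:
  \(ε : Vec (Vec Nat 0) 5). vcons (Vec Nat 2) 0 (vcons Nat 1 0 (vcons Nat 0 1 (vnil Nat))) (vnil (Vec Nat 2))
the term's type:
  Pi (ε : Vec (Vec Nat 0) 5). Vec (Vec Nat 2) 1
observation: the term reaches its normal form after 12 normal-order steps.


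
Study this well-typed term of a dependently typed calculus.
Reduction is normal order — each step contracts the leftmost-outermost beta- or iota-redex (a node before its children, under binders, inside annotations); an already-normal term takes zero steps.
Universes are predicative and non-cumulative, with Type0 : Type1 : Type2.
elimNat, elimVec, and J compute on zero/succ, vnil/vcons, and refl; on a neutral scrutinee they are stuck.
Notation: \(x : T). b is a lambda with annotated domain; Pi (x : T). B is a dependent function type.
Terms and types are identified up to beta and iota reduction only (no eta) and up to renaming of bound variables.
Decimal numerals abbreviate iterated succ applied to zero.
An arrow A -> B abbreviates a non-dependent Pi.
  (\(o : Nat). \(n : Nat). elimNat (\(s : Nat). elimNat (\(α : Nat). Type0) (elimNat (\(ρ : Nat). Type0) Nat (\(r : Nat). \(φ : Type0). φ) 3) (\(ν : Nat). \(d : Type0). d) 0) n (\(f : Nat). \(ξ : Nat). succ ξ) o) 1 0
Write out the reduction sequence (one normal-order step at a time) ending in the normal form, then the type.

normal-order reduction:
  (\(o : Nat). \(n : Nat). elimNat (\(s : Nat). elimNat (\(α : Nat). Type0) (elimNat (\(ρ : Nat). Type0) Nat (\(r : Nat). \(φ : Type0). φ) 3) (\(ν : Nat). \(d : Type0). d) 0) n (\(f : Nat). \(ξ : Nat). succ ξ) o) 1 0
  ~> (\(o : Nat). elimNat (\(n : Nat). elimNat (\(s : Nat). Type0) (elimNat (\(α : Nat). Type0) Nat (\(ρ : Nat). \(r : Type0). r) 3) (\(φ : Nat). \(ν : Type0). ν) 0) o (\(d : Nat). \(f : Nat). succ f) 1) 0
  ~> elimNat (\(o : Nat). elimNat (\(n : Nat). Type0) (elimNat (\(s : Nat). Type0) Nat (\(α : Nat). \(ρ : Type0). ρ) 3) (\(r : Nat). \(φ : Type0). φ) 0) 0 (\(ν : Nat). \(d : Nat). succ d) 1
  ~> (\(o : Nat). \(n : Nat). succ n) 0 (elimNat (\(s : Nat). elimNat (\(α : Nat). Type0) (elimNat (\(ρ : Nat). Type0) Nat (\(r : Nat). \(φ : Type0). φ) 3) (\(ν : Nat). \(d : Type0). d) 0) 0 (\(f : Nat). \(ξ : Nat). succ ξ) 0)
  ~> (\(o : Nat). succ o) (elimNat (\(n : Nat). elimNat (\(s : Nat). Type0) (elimNat (\(α : Nat). Type0) Nat (\(ρ : Nat). \(r : Type0). r) 3) (\(φ : Nat). \(ν : Type0). ν) 0) 0 (\(d : Nat). \(f : Nat). succ f) 0)
  ~> succ (elimNat (\(o : Nat). elimNat (\(n : Nat). Type0) (elimNat (\(s : Nat). Type0) Nat (\(α : Nat). \(ρ : Type0). ρ) 3) (\(r : Nat). \(φ : Type0). φ) 0) 0 (\(ν : Nat). \(d : Nat). succ d) 0)
  ~> 1
type:
  Nat


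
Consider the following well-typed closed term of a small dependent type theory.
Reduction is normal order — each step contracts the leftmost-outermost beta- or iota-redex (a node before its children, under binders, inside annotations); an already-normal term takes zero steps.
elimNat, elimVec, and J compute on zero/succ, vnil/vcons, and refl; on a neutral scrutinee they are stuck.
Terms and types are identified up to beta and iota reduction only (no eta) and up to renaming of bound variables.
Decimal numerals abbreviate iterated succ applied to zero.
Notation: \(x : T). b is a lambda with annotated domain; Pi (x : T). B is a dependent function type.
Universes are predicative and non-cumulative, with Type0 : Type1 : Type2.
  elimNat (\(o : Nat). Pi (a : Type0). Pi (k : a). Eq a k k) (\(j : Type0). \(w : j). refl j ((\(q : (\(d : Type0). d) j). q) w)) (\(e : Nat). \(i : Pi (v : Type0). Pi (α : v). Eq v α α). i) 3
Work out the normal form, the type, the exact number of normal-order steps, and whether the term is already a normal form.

resulting normal form:
  \(o : Type0). \(a : o). refl o a
type:
  Pi (o : Type0). Pi (a : o). Eq o a a
normal-order step count: 11
already normal: no
first redex: an elimNat iota-redex


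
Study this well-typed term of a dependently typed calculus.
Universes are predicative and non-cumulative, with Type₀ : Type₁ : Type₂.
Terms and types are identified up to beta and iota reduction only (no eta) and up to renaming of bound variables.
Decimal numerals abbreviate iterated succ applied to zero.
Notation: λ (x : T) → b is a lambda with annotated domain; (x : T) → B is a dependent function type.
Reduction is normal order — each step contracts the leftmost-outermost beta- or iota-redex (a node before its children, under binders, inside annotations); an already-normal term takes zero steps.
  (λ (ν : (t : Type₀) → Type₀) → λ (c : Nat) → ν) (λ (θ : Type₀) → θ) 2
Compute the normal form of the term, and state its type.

reduced normal form:
  λ (ν : Type₀) → ν
inferred type:
  (ν : Type₀) → Type₀
observation: normalization takes exactly 2 steps under the normal-order strategy.


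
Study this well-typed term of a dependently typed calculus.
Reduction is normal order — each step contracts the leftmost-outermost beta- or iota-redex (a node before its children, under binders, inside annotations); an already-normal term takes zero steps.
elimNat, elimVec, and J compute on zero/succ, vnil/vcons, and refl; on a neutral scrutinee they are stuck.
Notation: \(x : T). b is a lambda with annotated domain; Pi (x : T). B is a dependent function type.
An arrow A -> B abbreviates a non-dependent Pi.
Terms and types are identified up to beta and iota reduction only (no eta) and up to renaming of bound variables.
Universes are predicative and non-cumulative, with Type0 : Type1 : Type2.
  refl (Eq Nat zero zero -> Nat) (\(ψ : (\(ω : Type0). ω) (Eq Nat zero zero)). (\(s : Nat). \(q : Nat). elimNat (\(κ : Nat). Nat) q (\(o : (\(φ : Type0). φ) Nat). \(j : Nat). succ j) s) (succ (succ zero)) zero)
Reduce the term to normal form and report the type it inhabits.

normal form:
  refl (Eq Nat zero zero -> Nat) (\(ψ : Eq Nat zero zero). succ (succ zero))
type:
  Eq (Eq Nat zero zero -> Nat) (\(ψ : Eq Nat zero zero). succ (succ zero)) (\(ω : Eq Nat zero zero). succ (succ zero))


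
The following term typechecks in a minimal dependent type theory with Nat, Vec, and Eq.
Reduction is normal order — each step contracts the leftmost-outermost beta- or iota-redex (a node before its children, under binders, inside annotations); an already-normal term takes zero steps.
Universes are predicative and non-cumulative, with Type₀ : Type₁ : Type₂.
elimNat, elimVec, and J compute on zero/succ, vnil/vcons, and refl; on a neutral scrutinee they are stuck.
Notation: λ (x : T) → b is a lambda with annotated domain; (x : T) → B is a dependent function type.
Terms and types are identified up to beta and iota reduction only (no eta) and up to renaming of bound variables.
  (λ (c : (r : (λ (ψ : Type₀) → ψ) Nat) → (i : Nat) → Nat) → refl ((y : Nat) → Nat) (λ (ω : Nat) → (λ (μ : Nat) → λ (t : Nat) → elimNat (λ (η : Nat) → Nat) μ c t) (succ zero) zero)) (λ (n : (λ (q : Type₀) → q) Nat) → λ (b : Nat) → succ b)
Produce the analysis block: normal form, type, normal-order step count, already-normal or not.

normal form:
  refl ((c : Nat) → Nat) (λ (r : Nat) → succ zero)
inferred type:
  Eq ((c : Nat) → Nat) (λ (r : Nat) → succ zero) (λ (ψ : Nat) → succ zero)
steps to reach normal form (normal order): 4
already normal: no
first contracted redex: a beta-redex


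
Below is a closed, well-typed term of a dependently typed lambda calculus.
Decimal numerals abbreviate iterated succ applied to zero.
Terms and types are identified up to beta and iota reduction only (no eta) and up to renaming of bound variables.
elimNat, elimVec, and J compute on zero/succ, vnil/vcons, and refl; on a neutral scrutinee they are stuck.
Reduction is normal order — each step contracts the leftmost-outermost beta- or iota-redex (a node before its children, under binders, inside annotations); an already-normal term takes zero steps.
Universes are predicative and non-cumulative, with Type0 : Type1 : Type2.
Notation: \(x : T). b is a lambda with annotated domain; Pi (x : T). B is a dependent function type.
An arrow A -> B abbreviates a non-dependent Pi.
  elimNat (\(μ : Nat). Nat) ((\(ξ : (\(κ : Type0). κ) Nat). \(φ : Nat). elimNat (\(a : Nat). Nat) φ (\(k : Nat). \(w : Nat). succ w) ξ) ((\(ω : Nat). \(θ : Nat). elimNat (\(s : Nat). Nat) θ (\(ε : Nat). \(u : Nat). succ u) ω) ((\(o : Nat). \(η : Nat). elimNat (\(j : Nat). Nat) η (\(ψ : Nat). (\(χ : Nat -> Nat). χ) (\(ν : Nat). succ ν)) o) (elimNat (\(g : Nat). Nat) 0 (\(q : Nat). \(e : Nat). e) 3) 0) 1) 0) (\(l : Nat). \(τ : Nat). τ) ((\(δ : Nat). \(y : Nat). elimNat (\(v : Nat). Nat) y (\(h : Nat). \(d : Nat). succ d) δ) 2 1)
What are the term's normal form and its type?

normal form:
  1
inferred type:
  Nat
observation: the leftmost-outermost redex is a beta-redex, and normalization takes 42 steps.


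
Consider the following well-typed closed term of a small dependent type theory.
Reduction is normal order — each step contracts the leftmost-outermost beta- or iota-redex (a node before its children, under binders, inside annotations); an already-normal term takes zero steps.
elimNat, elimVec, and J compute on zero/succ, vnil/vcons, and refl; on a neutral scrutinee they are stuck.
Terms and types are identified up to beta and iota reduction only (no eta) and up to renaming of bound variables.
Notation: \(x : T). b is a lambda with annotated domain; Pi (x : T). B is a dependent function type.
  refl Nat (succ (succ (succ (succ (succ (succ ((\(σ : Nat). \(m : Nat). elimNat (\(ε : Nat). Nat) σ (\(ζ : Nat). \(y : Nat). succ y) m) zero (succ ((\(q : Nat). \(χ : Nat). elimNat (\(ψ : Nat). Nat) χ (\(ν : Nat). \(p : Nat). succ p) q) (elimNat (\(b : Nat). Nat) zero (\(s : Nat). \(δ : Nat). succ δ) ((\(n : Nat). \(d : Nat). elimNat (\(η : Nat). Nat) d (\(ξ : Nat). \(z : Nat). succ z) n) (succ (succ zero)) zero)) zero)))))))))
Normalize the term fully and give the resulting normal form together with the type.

reduced normal form:
  refl Nat (succ (succ (succ (succ (succ (succ (succ (succ (succ zero)))))))))
the term's type:
  Eq Nat (succ (succ (succ (succ (succ (succ (succ (succ (succ zero))))))))) (succ (succ (succ (succ (succ (succ (succ (succ (succ zero)))))))))
observation: the leftmost-outermost redex is a beta-redex, and normalization takes 37 steps.


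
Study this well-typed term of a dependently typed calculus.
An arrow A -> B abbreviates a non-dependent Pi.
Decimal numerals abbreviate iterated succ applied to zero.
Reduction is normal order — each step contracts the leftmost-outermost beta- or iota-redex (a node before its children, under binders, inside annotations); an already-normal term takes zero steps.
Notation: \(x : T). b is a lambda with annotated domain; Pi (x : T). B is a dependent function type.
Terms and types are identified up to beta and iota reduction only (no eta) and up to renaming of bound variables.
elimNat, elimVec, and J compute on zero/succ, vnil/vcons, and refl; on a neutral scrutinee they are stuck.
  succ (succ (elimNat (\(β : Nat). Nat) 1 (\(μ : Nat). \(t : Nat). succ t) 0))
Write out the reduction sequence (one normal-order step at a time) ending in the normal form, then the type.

reduction (normal order):
  succ (succ (elimNat (\(β : Nat). Nat) 1 (\(μ : Nat). \(t : Nat). succ t) 0))
  ~> 3
inferred type:
  Nat


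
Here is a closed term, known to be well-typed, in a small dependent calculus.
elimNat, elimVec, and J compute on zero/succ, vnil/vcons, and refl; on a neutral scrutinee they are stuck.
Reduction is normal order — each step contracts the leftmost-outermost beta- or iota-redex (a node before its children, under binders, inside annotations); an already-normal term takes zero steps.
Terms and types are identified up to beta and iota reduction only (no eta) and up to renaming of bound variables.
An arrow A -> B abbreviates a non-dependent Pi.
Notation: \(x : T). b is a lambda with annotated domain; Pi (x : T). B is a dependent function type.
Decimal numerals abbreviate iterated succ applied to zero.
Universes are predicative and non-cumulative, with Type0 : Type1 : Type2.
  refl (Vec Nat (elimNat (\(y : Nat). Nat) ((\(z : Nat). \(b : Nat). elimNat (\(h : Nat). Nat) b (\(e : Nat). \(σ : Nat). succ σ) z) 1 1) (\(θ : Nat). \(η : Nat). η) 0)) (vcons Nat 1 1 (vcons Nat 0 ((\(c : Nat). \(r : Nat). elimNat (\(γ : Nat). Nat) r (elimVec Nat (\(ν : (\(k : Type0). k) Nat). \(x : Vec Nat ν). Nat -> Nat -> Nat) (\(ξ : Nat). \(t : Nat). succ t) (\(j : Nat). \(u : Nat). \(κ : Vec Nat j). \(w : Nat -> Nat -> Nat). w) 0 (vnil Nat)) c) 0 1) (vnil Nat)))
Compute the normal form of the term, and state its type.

normal form:
  refl (Vec Nat 2) (vcons Nat 1 1 (vcons Nat 0 1 (vnil Nat)))
the term's type:
  Eq (Vec Nat 2) (vcons Nat 1 1 (vcons Nat 0 1 (vnil Nat))) (vcons Nat 1 1 (vcons Nat 0 1 (vnil Nat)))


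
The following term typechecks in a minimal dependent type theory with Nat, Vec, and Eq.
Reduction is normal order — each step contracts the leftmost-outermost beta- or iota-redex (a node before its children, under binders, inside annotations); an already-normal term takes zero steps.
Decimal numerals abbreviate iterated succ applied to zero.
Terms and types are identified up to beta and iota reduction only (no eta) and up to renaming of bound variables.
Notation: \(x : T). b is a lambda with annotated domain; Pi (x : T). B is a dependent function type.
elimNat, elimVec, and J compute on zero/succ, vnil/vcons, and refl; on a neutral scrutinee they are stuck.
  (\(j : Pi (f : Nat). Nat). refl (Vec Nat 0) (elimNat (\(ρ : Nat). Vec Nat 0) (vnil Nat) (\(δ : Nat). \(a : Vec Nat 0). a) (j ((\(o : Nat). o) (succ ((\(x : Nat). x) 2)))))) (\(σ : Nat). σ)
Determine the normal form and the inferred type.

resulting normal form:
  refl (Vec Nat 0) (vnil Nat)
inferred type:
  Eq (Vec Nat 0) (vnil Nat) (vnil Nat)
observation: the term reaches its normal form after 14 normal-order steps.


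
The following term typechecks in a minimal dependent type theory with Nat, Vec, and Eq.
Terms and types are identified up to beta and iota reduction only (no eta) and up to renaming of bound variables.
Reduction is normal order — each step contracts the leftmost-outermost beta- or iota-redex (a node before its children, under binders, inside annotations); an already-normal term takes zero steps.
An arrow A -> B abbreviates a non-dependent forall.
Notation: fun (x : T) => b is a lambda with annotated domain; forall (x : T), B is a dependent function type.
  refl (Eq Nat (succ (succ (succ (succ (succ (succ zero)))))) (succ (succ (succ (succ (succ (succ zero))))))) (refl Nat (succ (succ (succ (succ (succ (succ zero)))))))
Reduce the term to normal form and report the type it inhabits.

resulting normal form:
  refl (Eq Nat (succ (succ (succ (succ (succ (succ zero)))))) (succ (succ (succ (succ (succ (succ zero))))))) (refl Nat (succ (succ (succ (succ (succ (succ zero)))))))
inferred type:
  Eq (Eq Nat (succ (succ (succ (succ (succ (succ zero)))))) (succ (succ (succ (succ (succ (succ zero))))))) (refl Nat (succ (succ (succ (succ (succ (succ zero))))))) (refl Nat (succ (succ (succ (succ (succ (succ zero)))))))


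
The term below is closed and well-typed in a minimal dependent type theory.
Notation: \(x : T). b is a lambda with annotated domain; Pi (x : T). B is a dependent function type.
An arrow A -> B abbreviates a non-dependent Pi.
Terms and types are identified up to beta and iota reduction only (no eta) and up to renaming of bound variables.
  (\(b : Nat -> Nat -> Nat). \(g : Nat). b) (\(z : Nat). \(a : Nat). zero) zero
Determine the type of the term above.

type:
  Nat -> Nat -> Nat


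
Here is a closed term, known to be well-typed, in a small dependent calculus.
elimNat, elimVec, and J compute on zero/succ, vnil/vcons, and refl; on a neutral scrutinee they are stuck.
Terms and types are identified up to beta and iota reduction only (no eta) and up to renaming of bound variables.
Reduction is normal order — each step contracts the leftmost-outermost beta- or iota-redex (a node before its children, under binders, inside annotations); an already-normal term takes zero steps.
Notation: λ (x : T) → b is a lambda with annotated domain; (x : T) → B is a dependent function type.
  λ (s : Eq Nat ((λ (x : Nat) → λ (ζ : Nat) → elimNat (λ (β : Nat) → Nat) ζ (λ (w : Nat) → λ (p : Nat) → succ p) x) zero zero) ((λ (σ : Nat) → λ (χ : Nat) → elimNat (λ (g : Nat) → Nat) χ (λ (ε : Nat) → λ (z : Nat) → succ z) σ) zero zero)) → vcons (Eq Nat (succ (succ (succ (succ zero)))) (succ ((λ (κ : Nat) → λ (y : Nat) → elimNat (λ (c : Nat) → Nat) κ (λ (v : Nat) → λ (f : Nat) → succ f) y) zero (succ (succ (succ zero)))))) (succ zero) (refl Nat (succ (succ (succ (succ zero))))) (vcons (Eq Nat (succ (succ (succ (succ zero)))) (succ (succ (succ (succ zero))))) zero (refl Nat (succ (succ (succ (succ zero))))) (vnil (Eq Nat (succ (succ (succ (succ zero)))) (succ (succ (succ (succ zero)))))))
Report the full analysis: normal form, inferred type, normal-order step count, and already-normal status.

normal form:
  λ (s : Eq Nat zero zero) → vcons (Eq Nat (succ (succ (succ (succ zero)))) (succ (succ (succ (succ zero))))) (succ zero) (refl Nat (succ (succ (succ (succ zero))))) (vcons (Eq Nat (succ (succ (succ (succ zero)))) (succ (succ (succ (succ zero))))) zero (refl Nat (succ (succ (succ (succ zero))))) (vnil (Eq Nat (succ (succ (succ (succ zero)))) (succ (succ (succ (succ zero)))))))
the term's type:
  (s : Eq Nat zero zero) → Vec (Eq Nat (succ (succ (succ (succ zero)))) (succ (succ (succ (succ zero))))) (succ (succ zero))
reduction steps (normal order): 18
term was already normal: no
first contracted redex: a beta-redex


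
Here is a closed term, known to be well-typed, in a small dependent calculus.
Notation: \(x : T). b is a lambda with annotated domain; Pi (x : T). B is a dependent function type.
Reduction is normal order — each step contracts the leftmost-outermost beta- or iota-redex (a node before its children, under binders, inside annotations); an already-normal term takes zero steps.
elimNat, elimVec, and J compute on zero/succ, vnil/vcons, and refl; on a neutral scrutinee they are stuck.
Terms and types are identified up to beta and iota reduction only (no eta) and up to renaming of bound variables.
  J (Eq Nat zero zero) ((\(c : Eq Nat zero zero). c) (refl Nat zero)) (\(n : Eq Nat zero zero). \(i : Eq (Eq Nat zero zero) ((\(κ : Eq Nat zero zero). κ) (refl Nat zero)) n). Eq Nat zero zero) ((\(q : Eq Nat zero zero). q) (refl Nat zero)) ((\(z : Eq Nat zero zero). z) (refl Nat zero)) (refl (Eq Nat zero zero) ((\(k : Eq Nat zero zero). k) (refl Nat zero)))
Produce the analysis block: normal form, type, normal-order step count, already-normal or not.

resulting normal form:
  refl Nat zero
type:
  Eq Nat zero zero
normal-order step count: 2
started in normal form: no
first contracted redex: a J iota-redex


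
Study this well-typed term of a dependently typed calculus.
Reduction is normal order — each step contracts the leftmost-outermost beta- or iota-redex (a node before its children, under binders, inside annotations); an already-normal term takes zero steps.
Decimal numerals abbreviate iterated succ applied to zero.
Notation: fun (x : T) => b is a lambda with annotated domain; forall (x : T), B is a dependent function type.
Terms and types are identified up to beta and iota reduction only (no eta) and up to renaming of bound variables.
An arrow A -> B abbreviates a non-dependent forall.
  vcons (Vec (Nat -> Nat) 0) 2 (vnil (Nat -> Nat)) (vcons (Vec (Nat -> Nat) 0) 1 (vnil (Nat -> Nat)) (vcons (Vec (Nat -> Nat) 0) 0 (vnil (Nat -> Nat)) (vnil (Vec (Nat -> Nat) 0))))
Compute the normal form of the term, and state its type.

normal form:
  vcons (Vec (Nat -> Nat) 0) 2 (vnil (Nat -> Nat)) (vcons (Vec (Nat -> Nat) 0) 1 (vnil (Nat -> Nat)) (vcons (Vec (Nat -> Nat) 0) 0 (vnil (Nat -> Nat)) (vnil (Vec (Nat -> Nat) 0))))
type:
  Vec (Vec (Nat -> Nat) 0) 3
observation: no redex remains anywhere in the term; it is its own normal form.


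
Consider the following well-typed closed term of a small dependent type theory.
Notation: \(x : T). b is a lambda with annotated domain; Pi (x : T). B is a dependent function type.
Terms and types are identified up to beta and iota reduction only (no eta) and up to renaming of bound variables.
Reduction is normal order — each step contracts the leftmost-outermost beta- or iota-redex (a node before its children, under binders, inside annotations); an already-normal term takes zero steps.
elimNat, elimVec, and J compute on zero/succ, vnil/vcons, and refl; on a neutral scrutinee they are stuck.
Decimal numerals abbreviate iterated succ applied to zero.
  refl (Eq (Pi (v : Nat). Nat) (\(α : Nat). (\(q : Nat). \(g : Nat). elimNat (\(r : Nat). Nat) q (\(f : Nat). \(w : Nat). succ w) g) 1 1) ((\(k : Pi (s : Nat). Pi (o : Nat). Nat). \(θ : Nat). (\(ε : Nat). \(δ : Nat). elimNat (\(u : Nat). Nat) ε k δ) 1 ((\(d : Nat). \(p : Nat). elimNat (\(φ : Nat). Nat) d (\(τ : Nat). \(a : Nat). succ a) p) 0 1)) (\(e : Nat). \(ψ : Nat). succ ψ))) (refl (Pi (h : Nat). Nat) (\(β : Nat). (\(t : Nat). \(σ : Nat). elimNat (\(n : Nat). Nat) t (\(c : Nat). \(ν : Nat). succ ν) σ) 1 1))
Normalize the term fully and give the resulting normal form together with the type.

normal form:
  refl (Eq (Pi (v : Nat). Nat) (\(α : Nat). 2) (\(q : Nat). 2)) (refl (Pi (g : Nat). Nat) (\(r : Nat). 2))
type:
  Eq (Eq (Pi (v : Nat). Nat) (\(α : Nat). 2) (\(q : Nat). 2)) (refl (Pi (g : Nat). Nat) (\(r : Nat). 2)) (refl (Pi (f : Nat). Nat) (\(w : Nat). 2))


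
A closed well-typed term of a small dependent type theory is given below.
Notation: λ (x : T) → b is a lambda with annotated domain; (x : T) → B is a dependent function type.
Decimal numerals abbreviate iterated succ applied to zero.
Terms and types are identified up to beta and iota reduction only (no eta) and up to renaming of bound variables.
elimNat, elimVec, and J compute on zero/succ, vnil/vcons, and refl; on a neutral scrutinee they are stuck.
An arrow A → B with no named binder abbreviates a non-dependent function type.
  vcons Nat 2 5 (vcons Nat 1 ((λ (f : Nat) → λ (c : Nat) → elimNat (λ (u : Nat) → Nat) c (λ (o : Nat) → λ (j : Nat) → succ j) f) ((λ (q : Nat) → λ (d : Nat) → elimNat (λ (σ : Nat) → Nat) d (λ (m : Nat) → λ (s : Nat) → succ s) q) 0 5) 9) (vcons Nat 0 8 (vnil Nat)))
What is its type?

inferred type:
  Vec Nat 3


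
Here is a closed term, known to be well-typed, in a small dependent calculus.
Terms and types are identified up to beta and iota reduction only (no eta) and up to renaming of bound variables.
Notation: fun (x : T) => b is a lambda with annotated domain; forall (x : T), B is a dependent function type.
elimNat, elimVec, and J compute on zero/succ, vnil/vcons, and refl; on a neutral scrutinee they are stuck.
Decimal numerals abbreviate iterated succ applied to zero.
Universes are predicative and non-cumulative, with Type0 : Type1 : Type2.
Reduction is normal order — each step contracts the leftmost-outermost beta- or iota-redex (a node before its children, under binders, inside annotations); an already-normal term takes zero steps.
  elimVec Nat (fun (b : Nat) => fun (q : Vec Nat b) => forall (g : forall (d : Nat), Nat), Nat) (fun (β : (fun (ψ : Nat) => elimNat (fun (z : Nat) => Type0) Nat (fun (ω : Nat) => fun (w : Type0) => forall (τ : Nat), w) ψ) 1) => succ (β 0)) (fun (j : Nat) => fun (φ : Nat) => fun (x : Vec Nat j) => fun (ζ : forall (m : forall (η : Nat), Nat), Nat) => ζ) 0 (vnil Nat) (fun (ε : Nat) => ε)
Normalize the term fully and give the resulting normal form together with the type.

reduced normal form:
  1
inferred type:
  Nat
observation: contracting an elimVec iota-redex first, the term normalizes in 3 steps.


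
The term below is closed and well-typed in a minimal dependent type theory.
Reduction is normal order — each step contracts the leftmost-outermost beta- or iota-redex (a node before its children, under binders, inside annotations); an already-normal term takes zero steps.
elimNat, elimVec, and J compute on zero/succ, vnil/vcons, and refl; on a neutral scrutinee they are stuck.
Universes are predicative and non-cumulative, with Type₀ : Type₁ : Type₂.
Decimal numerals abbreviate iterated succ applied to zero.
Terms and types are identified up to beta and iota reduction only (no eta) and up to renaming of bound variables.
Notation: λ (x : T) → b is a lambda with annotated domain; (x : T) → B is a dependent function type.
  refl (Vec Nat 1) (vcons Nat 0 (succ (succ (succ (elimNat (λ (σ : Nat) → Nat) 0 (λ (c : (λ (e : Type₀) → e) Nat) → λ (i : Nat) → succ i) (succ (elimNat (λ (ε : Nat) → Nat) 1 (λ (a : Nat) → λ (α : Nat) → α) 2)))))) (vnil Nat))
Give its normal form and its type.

resulting normal form:
  refl (Vec Nat 1) (vcons Nat 0 5 (vnil Nat))
the term's type:
  Eq (Vec Nat 1) (vcons Nat 0 5 (vnil Nat)) (vcons Nat 0 5 (vnil Nat))


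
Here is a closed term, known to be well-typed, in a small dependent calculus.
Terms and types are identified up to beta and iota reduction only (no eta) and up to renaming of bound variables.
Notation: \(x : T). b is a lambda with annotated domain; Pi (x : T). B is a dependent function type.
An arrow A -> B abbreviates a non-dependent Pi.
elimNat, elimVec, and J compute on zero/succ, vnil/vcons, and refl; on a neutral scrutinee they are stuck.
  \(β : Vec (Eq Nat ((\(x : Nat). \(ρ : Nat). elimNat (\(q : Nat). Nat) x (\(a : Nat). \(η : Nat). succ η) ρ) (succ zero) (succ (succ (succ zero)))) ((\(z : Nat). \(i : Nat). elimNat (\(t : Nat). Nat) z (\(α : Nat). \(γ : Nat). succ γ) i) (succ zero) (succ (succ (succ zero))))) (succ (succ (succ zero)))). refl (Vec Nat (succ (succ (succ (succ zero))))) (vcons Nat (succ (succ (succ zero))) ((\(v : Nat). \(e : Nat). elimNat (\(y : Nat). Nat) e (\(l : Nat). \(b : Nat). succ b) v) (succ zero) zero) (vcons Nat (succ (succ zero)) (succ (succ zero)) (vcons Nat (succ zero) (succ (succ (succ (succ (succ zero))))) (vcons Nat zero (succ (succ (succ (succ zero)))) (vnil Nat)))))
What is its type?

type:
  Vec (Eq Nat (succ (succ (succ (succ zero)))) (succ (succ (succ (succ zero))))) (succ (succ (succ zero))) -> Eq (Vec Nat (succ (succ (succ (succ zero))))) (vcons Nat (succ (succ (succ zero))) (succ zero) (vcons Nat (succ (succ zero)) (succ (succ zero)) (vcons Nat (succ zero) (succ (succ (succ (succ (succ zero))))) (vcons Nat zero (succ (succ (succ (succ zero)))) (vnil Nat))))) (vcons Nat (succ (succ (succ zero))) (succ zero) (vcons Nat (succ (succ zero)) (succ (succ zero)) (vcons Nat (succ zero) (succ (succ (succ (succ (succ zero))))) (vcons Nat zero (succ (succ (succ (succ zero)))) (vnil Nat)))))


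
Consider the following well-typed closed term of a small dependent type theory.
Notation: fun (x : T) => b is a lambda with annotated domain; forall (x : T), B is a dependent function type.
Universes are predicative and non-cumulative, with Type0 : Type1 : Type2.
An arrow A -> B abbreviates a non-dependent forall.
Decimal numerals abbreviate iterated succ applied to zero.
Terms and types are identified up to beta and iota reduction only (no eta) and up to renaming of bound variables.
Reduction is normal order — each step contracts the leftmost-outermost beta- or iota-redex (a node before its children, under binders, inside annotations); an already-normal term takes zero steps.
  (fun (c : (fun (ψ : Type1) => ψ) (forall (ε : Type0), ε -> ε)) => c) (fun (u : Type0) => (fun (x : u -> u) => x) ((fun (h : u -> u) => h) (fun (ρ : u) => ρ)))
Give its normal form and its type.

normal form:
  fun (c : Type0) => fun (ψ : c) => ψ
type:
  forall (c : Type0), c -> c
observation: the term reaches its normal form after 3 normal-order steps.
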